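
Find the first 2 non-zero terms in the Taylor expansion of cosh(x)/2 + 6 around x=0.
x^2/4 + 13/2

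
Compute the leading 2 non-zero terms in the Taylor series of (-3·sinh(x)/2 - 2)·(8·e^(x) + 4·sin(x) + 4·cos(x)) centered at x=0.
-42·x - 24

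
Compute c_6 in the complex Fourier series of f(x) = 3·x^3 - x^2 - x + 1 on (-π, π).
Compute the real Fourier coefficients first: a_6 = -1/9, b_6 = 1/2 - π^2.
Then c_6 = (a_6 − i·b_6)/2 = -1/18 - i/4 + i·π^2/2.

Final answer: -1/18 - i/4 + i·π^2/2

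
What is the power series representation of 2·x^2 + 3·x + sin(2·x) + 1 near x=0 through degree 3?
-4·x^3/3 + 2·x^2 + 5·x + 1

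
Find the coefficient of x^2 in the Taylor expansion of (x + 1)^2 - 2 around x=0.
Expand to order 2: (x + 1)^2 - 2 = x^2 + 2·x - 1 + O(x^3).
The coefficient of x^2 is 1.

Final answer: 1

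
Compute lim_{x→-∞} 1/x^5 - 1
Evaluate the dominant behaviour as x → -∞; each term tends to a finite value or vanishes.
Limit = -1.

Final answer: -1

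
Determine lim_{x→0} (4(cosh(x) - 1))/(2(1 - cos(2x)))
Both numerator and denominator → 0 as x → 0; this is a 0/0 indeterminate form.
Expand each to leading order near x = 0: numerator ~ 2·x^2, denominator ~ 4·x^2.
The limit of the ratio is 1/2.

Final answer: 1/2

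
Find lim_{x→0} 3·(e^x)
Direct substitution at x = 0 gives 3.

Final answer: 3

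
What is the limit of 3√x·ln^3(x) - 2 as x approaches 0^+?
The product is a 0·∞ indeterminate form at x → 0⁺.
Rewrite the product as 3·ln^3(x) / x^(-1/2) and apply L'Hôpital, or use the standard hierarchy x^(-1/2) ≫ |ln x|^3 as x → 0⁺.
The indeterminate product → 0, so the limit = -2.

Final answer: -2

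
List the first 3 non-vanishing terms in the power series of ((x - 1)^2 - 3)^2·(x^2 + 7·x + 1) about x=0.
60·x^2 + 36·x + 4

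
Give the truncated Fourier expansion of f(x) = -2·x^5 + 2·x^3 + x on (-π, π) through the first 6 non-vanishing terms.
(-502 - 4·π^4 + 84·π^2)·sin(x) + (-12·π^2 + 17 + 2·π^4)·sin(2·x) + (-4·π^4/3 - 178/81 + 116·π^2/27)·sin(3·x) + (-9·π^2/4 + 11/32 + π^4)·sin(4·x) + (-4·π^4/5 + 34/625 + 36·π^2/25)·sin(5·x) + (-28·π^2/27 - 13/81 + 2·π^4/3)·sin(6·x)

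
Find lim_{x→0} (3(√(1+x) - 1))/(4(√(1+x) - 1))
Both numerator and denominator → 0 as x → 0; this is a 0/0 indeterminate form.
Expand each to leading order near x = 0: numerator ~ 3·x/2, denominator ~ 2·x.
The limit of the ratio is 3/4.

Final answer: 3/4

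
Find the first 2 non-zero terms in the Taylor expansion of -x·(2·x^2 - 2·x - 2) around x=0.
2·x^2 + 2·x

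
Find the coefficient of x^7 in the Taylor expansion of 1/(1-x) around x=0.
Expand to order 7: 1/(1-x) = x^7 + x^6 + x^5 + x^4 + x^3 + x^2 + x + 1 + O(x^8).
The coefficient of x^7 is 1.

Final answer: 1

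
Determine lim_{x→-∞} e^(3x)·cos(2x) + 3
Evaluate the dominant behaviour as x → -∞; each term tends to a finite value or vanishes.
Limit = 3.

Final answer: 3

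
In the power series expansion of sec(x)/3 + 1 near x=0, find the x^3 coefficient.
Expand to order 3: sec(x)/3 + 1 = x^2/6 + 4/3 + O(x^4).
The coefficient of x^3 is 0.

Final answer: 0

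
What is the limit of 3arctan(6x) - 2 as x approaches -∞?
Evaluate the dominant behaviour as x → -∞; each term tends to a finite value or vanishes.
Limit = -3·π/2 - 2.

Final answer: -3·π/2 - 2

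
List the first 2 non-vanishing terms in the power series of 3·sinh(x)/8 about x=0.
x^3/16 + 3·x/8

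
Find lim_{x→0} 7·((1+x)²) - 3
Direct substitution at x = 0 gives 4.

Final answer: 4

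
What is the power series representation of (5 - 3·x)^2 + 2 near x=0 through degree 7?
9·x^2 - 30·x + 27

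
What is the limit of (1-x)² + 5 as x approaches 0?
Direct substitution at x = 0 gives 6.

Final answer: 6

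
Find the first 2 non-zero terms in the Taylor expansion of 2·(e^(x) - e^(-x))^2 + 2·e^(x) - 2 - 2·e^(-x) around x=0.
4·x - 2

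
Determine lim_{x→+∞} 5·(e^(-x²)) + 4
Evaluate the dominant behaviour as x → +∞; each term tends to a finite value or vanishes.
Limit = 4.

Final answer: 4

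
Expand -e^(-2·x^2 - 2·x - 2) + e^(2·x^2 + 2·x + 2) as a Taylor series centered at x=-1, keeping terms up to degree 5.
(-1 + e^(4))·e^(-2) + (-2·e^(4) - 2)·e^(-2)·(x + 1) + 4·e^(2)·(x + 1)^2 + (8 - 16·e^(4))·e^(-2)·(x + 1)^3/3 + (4 + 20·e^(4))·e^(-2)·(x + 1)^4/3 + (-104·e^(4) - 24)·e^(-2)·(x + 1)^5/15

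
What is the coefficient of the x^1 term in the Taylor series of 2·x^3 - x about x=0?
Expand to order 1: 2·x^3 - x = -x + O(x^2).
The coefficient of x^1 is -1.

Final answer: -1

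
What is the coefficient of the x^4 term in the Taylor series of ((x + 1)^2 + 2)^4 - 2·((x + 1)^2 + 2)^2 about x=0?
Expand to order 4: ((x + 1)^2 + 2)^4 - 2·((x + 1)^2 + 2)^2 = 212·x^4 + 304·x^3 + 304·x^2 + 192·x + 63 + O(x^5).
The coefficient of x^4 is 212.

Final answer: 212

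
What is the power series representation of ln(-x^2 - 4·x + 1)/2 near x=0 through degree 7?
-12238·x^7/7 - 963·x^6/2 - 682·x^5/5 - 161·x^4/4 - 38·x^3/3 - 9·x^2/2 - 2·x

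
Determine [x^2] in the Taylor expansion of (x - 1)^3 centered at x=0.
Expand to order 2: (x - 1)^3 = -3·x^2 + 3·x - 1 + O(x^3).
The coefficient of x^2 is -3.

Final answer: -3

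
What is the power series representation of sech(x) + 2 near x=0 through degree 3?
3 - x^2/2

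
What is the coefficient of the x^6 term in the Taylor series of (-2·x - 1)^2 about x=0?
Expand to order 6: (-2·x - 1)^2 = 4·x^2 + 4·x + 1 + O(x^7).
The coefficient of x^6 is 0.

Final answer: 0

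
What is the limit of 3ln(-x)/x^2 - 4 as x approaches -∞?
The quotient is an ∞/∞ indeterminate form as x → -∞.
Compare growth rates of the dominant terms (exponentials ≫ polynomials ≫ logarithms), or apply L'Hôpital's rule; the quotient → 0.
Adding the constant: 0 - 4 = -4. Limit = -4.

Final answer: -4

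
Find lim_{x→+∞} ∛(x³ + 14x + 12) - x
This is an ∞ − ∞ indeterminate form.
Multiply by (A² + AB + B²)/(A² + AB + B²) where A = ∛(x³+14x + 12), B = x to use A³ − B³ = (A−B)(A²+AB+B²); the x³ terms cancel, leaving (14x + 12)/(A²+AB+B²) with denominator ~ 3x², so the limit is 0.
Limit = 0.

Final answer: 0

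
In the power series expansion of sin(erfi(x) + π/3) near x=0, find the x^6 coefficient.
Expand to order 6: sin(erfi(x) + π/3) = x^6·(-14·√(3)/(45·π) - 2·√(3)/(45·π^3) + 4·√(3)/(9·π^2)) + x^5·(-2/(3·π^(3/2)) + 2/(15·π^(5/2)) + 1/(10·√(π))) + x^4·(-2·√(3)/(3·π) + √(3)/(3·π^2)) + x^3·(-2/(3·π^(3/2)) + 1/(3·√(π))) - √(3)·x^2/π + x/√(π) + √(3)/2 + O(x^7).
The coefficient of x^6 is -14·√(3)/(45·π) - 2·√(3)/(45·π^3) + 4·√(3)/(9·π^2).

Final answer: -14·√(3)/(45·π) - 2·√(3)/(45·π^3) + 4·√(3)/(9·π^2)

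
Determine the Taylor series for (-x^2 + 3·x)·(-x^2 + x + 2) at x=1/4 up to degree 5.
385/256 + 93·(x - 1/4)/16 - 13·(x - 1/4)^2/8 - 3·(x - 1/4)^3 + (x - 1/4)^4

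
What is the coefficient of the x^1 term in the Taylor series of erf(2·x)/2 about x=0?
Expand to order 1: erf(2·x)/2 = 2·x/√(π) + O(x^2).
The coefficient of x^1 is 2/√(π).

Final answer: 2/√(π)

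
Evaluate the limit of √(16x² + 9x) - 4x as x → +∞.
As x → +∞: multiply by the conjugate to get (9x)/(√(16x²+9x)+4x); the denominator ~ 8x, so the limit is 9/8.
Limit = 9/8.

Final answer: 9/8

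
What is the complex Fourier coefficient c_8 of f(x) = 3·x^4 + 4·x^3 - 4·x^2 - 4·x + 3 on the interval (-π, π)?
Compute the real Fourier coefficients first: a_8 = -73/256 + 3·π^2/8, b_8 = 35/32 - π^2.
Then c_8 = (a_8 − i·b_8)/2 = -73/512 + 3·π^2/16 - 35·i/64 + i·π^2/2.

Final answer: -73/512 + 3·π^2/16 - 35·i/64 + i·π^2/2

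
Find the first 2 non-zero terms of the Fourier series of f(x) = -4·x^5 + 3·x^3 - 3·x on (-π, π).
(-1002 - 8·π^4 + 166·π^2)·sin(x) + (-23·π^2 + 75/2 + 4·π^4)·sin(2·x)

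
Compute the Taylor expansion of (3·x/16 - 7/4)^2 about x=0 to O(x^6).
9·x^2/256 - 21·x/32 + 49/16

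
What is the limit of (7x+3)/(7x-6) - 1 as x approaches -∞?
Evaluate the dominant behaviour as x → -∞; each term tends to a finite value or vanishes.
Limit = 0.

Final answer: 0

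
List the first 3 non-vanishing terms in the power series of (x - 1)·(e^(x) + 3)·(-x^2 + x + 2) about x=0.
8·x^2 + 2·x - 8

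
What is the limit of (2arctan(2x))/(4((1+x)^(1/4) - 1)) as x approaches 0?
Both numerator and denominator → 0 as x → 0; this is a 0/0 indeterminate form.
Expand each to leading order near x = 0: numerator ~ 4·x, denominator ~ x.
The limit of the ratio is 4.

Final answer: 4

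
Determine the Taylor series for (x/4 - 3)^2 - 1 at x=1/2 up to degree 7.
465/64 - 23·(x - 1/2)/16 + (x - 1/2)^2/16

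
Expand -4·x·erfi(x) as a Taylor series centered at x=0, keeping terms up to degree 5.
-8·x^4/(3·√(π)) - 8·x^2/√(π)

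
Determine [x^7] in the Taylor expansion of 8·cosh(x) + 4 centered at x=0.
Expand to order 7: 8·cosh(x) + 4 = x^6/90 + x^4/3 + 4·x^2 + 12 + O(x^8).
The coefficient of x^7 is 0.

Final answer: 0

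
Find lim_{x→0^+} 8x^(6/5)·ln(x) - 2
The product is a 0·∞ indeterminate form at x → 0⁺.
Rewrite the product as 8·ln(x) / x^(-6/5) and apply L'Hôpital, or use the standard hierarchy x^(-6/5) ≫ |ln x| as x → 0⁺.
The indeterminate product → 0, so the limit = -2.

Final answer: -2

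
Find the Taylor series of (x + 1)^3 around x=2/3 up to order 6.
125/27 + 25·(x - 2/3)/3 + 5·(x - 2/3)^2 + (x - 2/3)^3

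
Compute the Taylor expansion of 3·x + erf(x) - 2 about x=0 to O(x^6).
x^5/(5·√(π)) - 2·x^3/(3·√(π)) + x·(2/√(π) + 3) - 2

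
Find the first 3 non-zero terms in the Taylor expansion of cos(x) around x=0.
x^4/24 - x^2/2 + 1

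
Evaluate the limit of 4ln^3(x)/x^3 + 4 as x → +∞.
The quotient is an ∞/∞ indeterminate form as x → +∞.
The polynomial denominator x^3 dominates the logarithmic numerator (any positive power of x ≫ ln^3(x) as x → ∞), so the quotient → 0.
Adding the constant: 0 + 4 = 4. Limit = 4.

Final answer: 4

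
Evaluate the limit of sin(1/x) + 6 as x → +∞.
Evaluate the dominant behaviour as x → +∞; each term tends to a finite value or vanishes.
Limit = 6.

Final answer: 6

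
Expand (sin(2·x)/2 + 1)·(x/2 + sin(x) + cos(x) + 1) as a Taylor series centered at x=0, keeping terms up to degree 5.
13·x^5/20 - 9·x^4/8 - 2·x^3 + x^2 + 7·x/2 + 2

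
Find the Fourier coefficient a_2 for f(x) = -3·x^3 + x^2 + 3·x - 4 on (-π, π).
a_2 = (1/π) ∫_{-π}^{π} f(x)·cos(2x) dx.
Evaluate the integral (use parity and integration by parts as needed): a_2 = 1.

Final answer: 1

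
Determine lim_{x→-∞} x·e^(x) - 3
The product is a 0·∞ indeterminate form at x → -∞.
Rewrite the product as x / e^(-x) (an ∞/∞ form) and apply L'Hôpital, or use the standard hierarchy e^(|x|) ≫ |x| as x → -∞.
The indeterminate product → 0, so the limit = -3.

Final answer: -3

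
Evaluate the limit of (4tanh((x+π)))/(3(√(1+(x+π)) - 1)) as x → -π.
Both numerator and denominator → 0 as x → -π; this is a 0/0 indeterminate form.
Expand each to leading order near x = -π: numerator ~ 4·(x + π), denominator ~ 3·(x + π)/2.
The limit of the ratio is 8/3.

Final answer: 8/3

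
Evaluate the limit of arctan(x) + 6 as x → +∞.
Evaluate the dominant behaviour as x → +∞; each term tends to a finite value or vanishes.
Limit = π/2 + 6.

Final answer: π/2 + 6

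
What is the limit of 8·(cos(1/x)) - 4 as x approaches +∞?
Evaluate the dominant behaviour as x → +∞; each term tends to a finite value or vanishes.
Limit = 4.

Final answer: 4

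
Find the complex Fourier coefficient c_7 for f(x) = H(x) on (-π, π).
Compute the real Fourier coefficients first: a_7 = 0, b_7 = 2/(7·π).
Then c_7 = (a_7 − i·b_7)/2 = -i/(7·π).

Final answer: -i/(7·π)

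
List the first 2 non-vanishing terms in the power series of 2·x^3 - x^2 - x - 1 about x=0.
-x - 1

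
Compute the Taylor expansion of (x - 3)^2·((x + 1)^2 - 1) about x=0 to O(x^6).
x^4 - 4·x^3 - 3·x^2 + 18·x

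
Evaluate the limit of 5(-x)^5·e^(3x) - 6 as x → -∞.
The product is a 0·∞ indeterminate form at x → -∞.
Rewrite the product as 5(-x)^5 / e^(-3x) (an ∞/∞ form) and apply L'Hôpital, or use the standard hierarchy e^(3|x|) ≫ |(-x)^5| as x → -∞.
The indeterminate product → 0, so the limit = -6.

Final answer: -6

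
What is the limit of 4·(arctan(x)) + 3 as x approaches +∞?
Evaluate the dominant behaviour as x → +∞; each term tends to a finite value or vanishes.
Limit = 3 + 2·π.

Final answer: 3 + 2·π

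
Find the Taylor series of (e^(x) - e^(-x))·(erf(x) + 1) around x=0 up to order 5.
x^5/60 - 2·x^4/(3·√(π)) + x^3/3 + 4·x^2/√(π) + 2·x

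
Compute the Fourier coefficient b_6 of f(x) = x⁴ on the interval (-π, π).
b_6 = (1/π) ∫_{-π}^{π} f(x)·sin(6x) dx.
Evaluate the integral (use parity and integration by parts as needed): b_6 = 0.

Final answer: 0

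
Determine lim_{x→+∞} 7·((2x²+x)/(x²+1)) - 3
Evaluate the dominant behaviour as x → +∞; each term tends to a finite value or vanishes.
Limit = 11.

Final answer: 11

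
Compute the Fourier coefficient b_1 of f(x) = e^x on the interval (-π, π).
b_1 = (1/π) ∫_{-π}^{π} f(x)·sin(1x) dx.
Evaluate the integral (use parity and integration by parts as needed): b_1 = (-1 + e^(2·π))·e^(-π)/(2·π).

Final answer: (-1 + e^(2·π))·e^(-π)/(2·π)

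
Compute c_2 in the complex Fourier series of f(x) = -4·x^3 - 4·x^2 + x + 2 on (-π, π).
Compute the real Fourier coefficients first: a_2 = -4, b_2 = -7 + 4·π^2.
Then c_2 = (a_2 − i·b_2)/2 = -2 - 2·i·π^2 + 7·i/2.

Final answer: -2 - 2·i·π^2 + 7·i/2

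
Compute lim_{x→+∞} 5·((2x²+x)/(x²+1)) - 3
Evaluate the dominant behaviour as x → +∞; each term tends to a finite value or vanishes.
Limit = 7.

Final answer: 7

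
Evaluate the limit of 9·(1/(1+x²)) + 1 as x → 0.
Direct substitution at x = 0 gives 10.

Final answer: 10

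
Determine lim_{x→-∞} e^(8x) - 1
Evaluate the dominant behaviour as x → -∞; each term tends to a finite value or vanishes.
Limit = -1.

Final answer: -1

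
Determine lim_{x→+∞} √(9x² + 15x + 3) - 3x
As x → +∞: multiply by the conjugate to get (15x+3)/(√(9x²+15x+3)+3x); the denominator ~ 6x, so the limit is 15/6 = 5/2.
Limit = 5/2.

Final answer: 5/2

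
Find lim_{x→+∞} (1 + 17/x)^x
As x → +∞: this is the defining limit (1 + 17/x)^x → e^17.
Limit = e^(17).

Final answer: e^(17)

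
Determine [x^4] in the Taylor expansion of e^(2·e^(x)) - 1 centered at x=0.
Expand to order 4: e^(2·e^(x)) - 1 = 47·x^4·e^(2)/12 + 11·x^3·e^(2)/3 + 3·x^2·e^(2) + 2·x·e^(2) - 1 + e^(2) + O(x^5).
The coefficient of x^4 is 47·e^(2)/12.

Final answer: 47·e^(2)/12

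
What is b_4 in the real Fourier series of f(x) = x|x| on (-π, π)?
b_4 = (1/π) ∫_{-π}^{π} f(x)·sin(4x) dx.
Evaluate the integral (use parity and integration by parts as needed): b_4 = -π/2.

Final answer: -π/2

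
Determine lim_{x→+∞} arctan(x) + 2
Evaluate the dominant behaviour as x → +∞; each term tends to a finite value or vanishes.
Limit = π/2 + 2.

Final answer: π/2 + 2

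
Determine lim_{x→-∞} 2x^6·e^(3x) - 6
The product is a 0·∞ indeterminate form at x → -∞.
Rewrite the product as 2x^6 / e^(-3x) (an ∞/∞ form) and apply L'Hôpital, or use the standard hierarchy e^(3|x|) ≫ |x^6| as x → -∞.
The indeterminate product → 0, so the limit = -6.

Final answer: -6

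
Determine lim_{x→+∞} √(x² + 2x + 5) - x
As x → +∞: multiply by the conjugate to get (2x+5)/(√(x²+2x+5)+x); the denominator ~ 2x, so the limit is 2/2 = 1.
Limit = 1.

Final answer: 1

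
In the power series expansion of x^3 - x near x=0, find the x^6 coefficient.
Expand to order 6: x^3 - x = x^3 - x + O(x^7).
The coefficient of x^6 is 0.

Final answer: 0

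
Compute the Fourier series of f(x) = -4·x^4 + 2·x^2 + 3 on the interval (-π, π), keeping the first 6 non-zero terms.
(-200 + 32·π^2)·cos(x) + (14 - 8·π^2)·cos(2·x) + (-88/27 + 32·π^2/9)·cos(3·x) + (5/4 - 2·π^2)·cos(4·x) + (-392/625 + 32·π^2/25)·cos(5·x) - 4·π^4/5 + 3 + 2·π^2/3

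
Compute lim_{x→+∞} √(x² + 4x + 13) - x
This is an ∞ − ∞ indeterminate form.
Multiply and divide by the conjugate √(x²+4x + 13) + x; the x² terms cancel, leaving (4x + 13)/(√(x²+4x + 13)+x) → 4/2 = 2.
Limit = 2.

Final answer: 2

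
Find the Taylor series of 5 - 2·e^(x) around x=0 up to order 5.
-x^5/60 - x^4/12 - x^3/3 - x^2 - 2·x + 3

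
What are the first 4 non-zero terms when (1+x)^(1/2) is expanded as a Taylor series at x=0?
x^3/16 - x^2/8 + x/2 + 1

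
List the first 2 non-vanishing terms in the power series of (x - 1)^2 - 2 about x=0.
-2·x - 1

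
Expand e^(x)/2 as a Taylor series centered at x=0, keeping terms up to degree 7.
x^7/10080 + x^6/1440 + x^5/240 + x^4/48 + x^3/12 + x^2/4 + x/2 + 1/2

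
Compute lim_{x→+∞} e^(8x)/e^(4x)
This is an ∞/∞ indeterminate form as x → +∞.
Rewrite e^(8x)/e^(4x) = e^((8−4)x) = e^(4x); the exponent coefficient is 4 > 0 so e^(4x) → ∞.
Limit = ∞.

Final answer: ∞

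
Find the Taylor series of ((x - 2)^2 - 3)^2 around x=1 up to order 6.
4 + 8·(x - 1) - 4·(x - 1)^3 + (x - 1)^4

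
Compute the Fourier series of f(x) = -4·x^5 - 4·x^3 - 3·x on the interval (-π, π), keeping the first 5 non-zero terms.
(-918 - 8·π^4 + 152·π^2)·sin(x) + (-16·π^2 + 27 + 4·π^4)·sin(2·x) + (-8·π^4/3 - 338/81 + 88·π^2/27)·sin(3·x) + (-π^2/2 + 27/16 + 2·π^4)·sin(4·x) + (-8·π^4/5 - 8·π^2/25 - 702/625)·sin(5·x)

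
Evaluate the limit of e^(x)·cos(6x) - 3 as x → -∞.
Evaluate the dominant behaviour as x → -∞; each term tends to a finite value or vanishes.
Limit = -3.

Final answer: -3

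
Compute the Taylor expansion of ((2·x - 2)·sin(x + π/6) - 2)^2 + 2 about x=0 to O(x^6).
x^5·(18·(1/6 - √(3)/18)·(-√(3)/3 - 1/6) - 1/4 + √(3)/20 + 18·(-1/3 + √(3)/3)·(1/72 + √(3)/18)) + x^4·(1/4 + 18·(-1/3 + √(3)/3)·(1/6 - √(3)/18) + √(3) + 9·(-√(3)/3 - 1/6)^2) + x^3·(18·(-1/3 + √(3)/3)·(-√(3)/3 - 1/6) - √(3) + 3) + x^2·(-6·√(3) - 3 + 9·(-1/3 + √(3)/3)^2) + x·(-6 + 6·√(3)) + 11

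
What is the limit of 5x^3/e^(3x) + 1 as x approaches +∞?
The quotient is an ∞/∞ indeterminate form as x → +∞.
The exponential denominator e^(3x) dominates the polynomial numerator (e^x ≫ x^3 as x → ∞), so the quotient → 0.
Adding the constant: 0 + 1 = 1. Limit = 1.

Final answer: 1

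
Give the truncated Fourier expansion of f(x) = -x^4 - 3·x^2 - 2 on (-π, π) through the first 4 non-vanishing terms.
(-36 + 8·π^2)·cos(x) - 2·π^2·cos(2·x) + (20/27 + 8·π^2/9)·cos(3·x) - π^4/5 - π^2 - 2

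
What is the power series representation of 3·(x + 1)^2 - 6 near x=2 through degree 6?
21 + 18·(x - 2) + 3·(x - 2)^2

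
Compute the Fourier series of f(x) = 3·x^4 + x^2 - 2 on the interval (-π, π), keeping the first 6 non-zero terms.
(140 - 24·π^2)·cos(x) + (-8 + 6·π^2)·cos(2·x) + (4/3 - 8·π^2/3)·cos(3·x) + (-5/16 + 3·π^2/2)·cos(4·x) + (44/625 - 24·π^2/25)·cos(5·x) - 2 + π^2/3 + 3·π^4/5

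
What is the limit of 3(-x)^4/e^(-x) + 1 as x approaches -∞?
The quotient is an ∞/∞ indeterminate form as x → -∞.
Compare growth rates of the dominant terms (exponentials ≫ polynomials ≫ logarithms), or apply L'Hôpital's rule; the quotient → 0.
Adding the constant: 0 + 1 = 1. Limit = 1.

Final answer: 1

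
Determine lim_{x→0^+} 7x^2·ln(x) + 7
The product is a 0·∞ indeterminate form at x → 0⁺.
Rewrite the product as 7·ln(x) / x^(-2) and apply L'Hôpital, or use the standard hierarchy x^(-2) ≫ |ln x| as x → 0⁺.
The indeterminate product → 0, so the limit = 7.

Final answer: 7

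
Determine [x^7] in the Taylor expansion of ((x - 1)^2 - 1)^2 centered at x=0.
Expand to order 7: ((x - 1)^2 - 1)^2 = x^4 - 4·x^3 + 4·x^2 + O(x^8).
The coefficient of x^7 is 0.

Final answer: 0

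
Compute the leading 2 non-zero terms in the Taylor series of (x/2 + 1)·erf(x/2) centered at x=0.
x^2/(2·√(π)) + x/√(π)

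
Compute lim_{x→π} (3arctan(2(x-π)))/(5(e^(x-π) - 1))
Both numerator and denominator → 0 as x → π; this is a 0/0 indeterminate form.
Expand each to leading order near x = π: numerator ~ 6·(x - π), denominator ~ 5·(x - π).
The limit of the ratio is 6/5.

Final answer: 6/5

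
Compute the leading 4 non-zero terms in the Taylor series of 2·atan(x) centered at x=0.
-2·x^7/7 + 2·x^5/5 - 2·x^3/3 + 2·x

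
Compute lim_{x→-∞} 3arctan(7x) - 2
Evaluate the dominant behaviour as x → -∞; each term tends to a finite value or vanishes.
Limit = -3·π/2 - 2.

Final answer: -3·π/2 - 2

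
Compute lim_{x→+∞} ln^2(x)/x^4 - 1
The quotient is an ∞/∞ indeterminate form as x → +∞.
The polynomial denominator x^4 dominates the logarithmic numerator (any positive power of x ≫ ln^2(x) as x → ∞), so the quotient → 0.
Adding the constant: 0 - 1 = -1. Limit = -1.

Final answer: -1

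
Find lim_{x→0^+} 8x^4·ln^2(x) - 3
The product is a 0·∞ indeterminate form at x → 0⁺.
Rewrite the product as 8·ln^2(x) / x^(-4) and apply L'Hôpital, or use the standard hierarchy x^(-4) ≫ |ln x|^2 as x → 0⁺.
The indeterminate product → 0, so the limit = -3.

Final answer: -3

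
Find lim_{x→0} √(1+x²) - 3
Direct substitution at x = 0 gives -2.

Final answer: -2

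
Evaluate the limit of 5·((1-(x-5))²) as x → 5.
Direct substitution at x = 5 gives 5.

Final answer: 5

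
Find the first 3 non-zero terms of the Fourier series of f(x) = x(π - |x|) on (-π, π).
8·sin(x)/π + 8·sin(3·x)/(27·π) + 8·sin(5·x)/(125·π)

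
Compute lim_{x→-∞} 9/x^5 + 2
Evaluate the dominant behaviour as x → -∞; each term tends to a finite value or vanishes.
Limit = 2.

Final answer: 2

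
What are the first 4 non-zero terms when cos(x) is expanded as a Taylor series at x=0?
-x^6/720 + x^4/24 - x^2/2 + 1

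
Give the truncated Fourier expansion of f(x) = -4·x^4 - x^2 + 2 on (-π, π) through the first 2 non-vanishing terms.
(-188 + 32·π^2)·cos(x) - 4·π^4/5 - π^2/3 + 2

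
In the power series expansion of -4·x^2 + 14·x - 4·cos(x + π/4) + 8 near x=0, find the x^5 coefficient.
Expand to order 5: -4·x^2 + 14·x - 4·cos(x + π/4) + 8 = √(2)·x^5/60 - √(2)·x^4/12 - √(2)·x^3/3 + x^2·(-4 + √(2)) + x·(2·√(2) + 14) - 2·√(2) + 8 + O(x^6).
The coefficient of x^5 is √(2)/60.

Final answer: √(2)/60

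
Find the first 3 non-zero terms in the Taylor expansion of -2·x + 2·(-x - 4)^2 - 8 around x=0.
2·x^2 + 14·x + 24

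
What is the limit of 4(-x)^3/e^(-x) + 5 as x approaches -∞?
The quotient is an ∞/∞ indeterminate form as x → -∞.
Compare growth rates of the dominant terms (exponentials ≫ polynomials ≫ logarithms), or apply L'Hôpital's rule; the quotient → 0.
Adding the constant: 0 + 5 = 5. Limit = 5.

Final answer: 5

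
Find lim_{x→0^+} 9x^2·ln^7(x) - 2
The product is a 0·∞ indeterminate form at x → 0⁺.
Rewrite the product as 9·ln^7(x) / x^(-2) and apply L'Hôpital, or use the standard hierarchy x^(-2) ≫ |ln x|^7 as x → 0⁺.
The indeterminate product → 0, so the limit = -2.

Final answer: -2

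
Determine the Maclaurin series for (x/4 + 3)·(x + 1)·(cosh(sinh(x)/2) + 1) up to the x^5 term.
221·x^5/1536 + 21·x^4/128 + 13·x^3/32 + 7·x^2/8 + 13·x/2 + 6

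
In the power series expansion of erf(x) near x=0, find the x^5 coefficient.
Expand to order 5: erf(x) = x^5/(5·√(π)) - 2·x^3/(3·√(π)) + 2·x/√(π) + O(x^6).
The coefficient of x^5 is 1/(5·√(π)).

Final answer: 1/(5·√(π))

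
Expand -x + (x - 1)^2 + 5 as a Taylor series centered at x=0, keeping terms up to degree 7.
x^2 - 3·x + 6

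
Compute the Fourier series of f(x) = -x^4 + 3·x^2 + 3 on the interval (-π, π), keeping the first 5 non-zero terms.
(-60 + 8·π^2)·cos(x) + (6 - 2·π^2)·cos(2·x) + (-52/27 + 8·π^2/9)·cos(3·x) + (15/16 - π^2/2)·cos(4·x) - π^4/5 + 3 + π^2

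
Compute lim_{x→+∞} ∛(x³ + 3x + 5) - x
This is an ∞ − ∞ indeterminate form.
Multiply by (A² + AB + B²)/(A² + AB + B²) where A = ∛(x³+3x + 5), B = x to use A³ − B³ = (A−B)(A²+AB+B²); the x³ terms cancel, leaving (3x + 5)/(A²+AB+B²) with denominator ~ 3x², so the limit is 0.
Limit = 0.

Final answer: 0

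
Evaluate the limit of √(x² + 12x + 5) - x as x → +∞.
This is an ∞ − ∞ indeterminate form.
Multiply and divide by the conjugate √(x²+12x + 5) + x; the x² terms cancel, leaving (12x + 5)/(√(x²+12x + 5)+x) → 12/2 = 6.
Limit = 6.

Final answer: 6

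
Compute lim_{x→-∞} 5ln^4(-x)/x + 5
The quotient is an ∞/∞ indeterminate form as x → -∞.
Compare growth rates of the dominant terms (exponentials ≫ polynomials ≫ logarithms), or apply L'Hôpital's rule; the quotient → 0.
Adding the constant: 0 + 5 = 5. Limit = 5.

Final answer: 5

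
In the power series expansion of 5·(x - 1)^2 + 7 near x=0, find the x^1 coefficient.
Expand to order 1: 5·(x - 1)^2 + 7 = 12 - 10·x + O(x^2).
The coefficient of x^1 is -10.

Final answer: -10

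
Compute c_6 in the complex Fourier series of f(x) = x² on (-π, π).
Compute the real Fourier coefficients first: a_6 = 1/9, b_6 = 0.
Then c_6 = (a_6 − i·b_6)/2 = 1/18.

Final answer: 1/18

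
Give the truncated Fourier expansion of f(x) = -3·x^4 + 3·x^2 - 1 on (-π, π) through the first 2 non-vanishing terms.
(-156 + 24·π^2)·cos(x) - 3·π^4/5 - 1 + π^2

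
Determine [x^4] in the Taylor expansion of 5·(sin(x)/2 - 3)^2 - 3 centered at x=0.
Expand to order 4: 5·(sin(x)/2 - 3)^2 - 3 = -5·x^4/12 + 5·x^3/2 + 5·x^2/4 - 15·x + 42 + O(x^5).
The coefficient of x^4 is -5/12.

Final answer: -5/12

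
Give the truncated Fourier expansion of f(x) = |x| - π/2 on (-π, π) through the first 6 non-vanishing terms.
-4·cos(x)/π - 4·cos(3·x)/(9·π) - 4·cos(5·x)/(25·π) - 4·cos(7·x)/(49·π) - 4·cos(9·x)/(81·π) - 4·cos(11·x)/(121·π)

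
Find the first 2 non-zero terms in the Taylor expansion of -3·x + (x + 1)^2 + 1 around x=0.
2 - x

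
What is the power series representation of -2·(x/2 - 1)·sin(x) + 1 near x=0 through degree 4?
x^4/6 - x^3/3 - x^2 + 2·x + 1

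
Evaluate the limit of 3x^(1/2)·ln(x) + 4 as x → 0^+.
The product is a 0·∞ indeterminate form at x → 0⁺.
Rewrite the product as 3·ln(x) / x^(-1/2) and apply L'Hôpital, or use the standard hierarchy x^(-1/2) ≫ |ln x| as x → 0⁺.
The indeterminate product → 0, so the limit = 4.

Final answer: 4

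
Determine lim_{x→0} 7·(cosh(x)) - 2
Direct substitution at x = 0 gives 5.

Final answer: 5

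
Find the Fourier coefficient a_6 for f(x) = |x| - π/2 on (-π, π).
a_6 = (1/π) ∫_{-π}^{π} f(x)·cos(6x) dx.
Evaluate the integral (use parity and integration by parts as needed): a_6 = 0.

Final answer: 0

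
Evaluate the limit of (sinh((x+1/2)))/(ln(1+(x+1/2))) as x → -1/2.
Both numerator and denominator → 0 as x → -1/2; this is a 0/0 indeterminate form.
Expand each to leading order near x = -1/2: numerator ~ (x + 1/2), denominator ~ (x + 1/2).
The limit of the ratio is 1.

Final answer: 1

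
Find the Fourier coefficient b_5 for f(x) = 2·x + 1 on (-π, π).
b_5 = (1/π) ∫_{-π}^{π} f(x)·sin(5x) dx.
Evaluate the integral (use parity and integration by parts as needed): b_5 = 4/5.

Final answer: 4/5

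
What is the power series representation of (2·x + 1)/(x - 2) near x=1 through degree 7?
-3 - 5·(x - 1) - 5·(x - 1)^2 - 5·(x - 1)^3 - 5·(x - 1)^4 - 5·(x - 1)^5 - 5·(x - 1)^6 - 5·(x - 1)^7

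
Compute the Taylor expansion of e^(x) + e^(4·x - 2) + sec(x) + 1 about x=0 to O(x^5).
x^4·(1/4 + 32·e^(-2)/3) + x^3·(1/6 + 32·e^(-2)/3) + x^2·(1 + 8·e^(-2)) + x·(4·e^(-2) + 1) + e^(-2) + 3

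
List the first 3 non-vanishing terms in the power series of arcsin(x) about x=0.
3·x^5/40 + x^3/6 + x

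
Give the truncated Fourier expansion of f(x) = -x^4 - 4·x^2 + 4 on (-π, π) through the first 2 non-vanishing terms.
(-32 + 8·π^2)·cos(x) - π^4/5 - 4·π^2/3 + 4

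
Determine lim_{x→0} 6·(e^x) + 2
Direct substitution at x = 0 gives 8.

Final answer: 8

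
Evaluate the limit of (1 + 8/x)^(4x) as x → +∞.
As x → +∞: write (1 + 8/x)^(4x) = ((1 + 8/x)^x)^4 → (e^8)^4 = e^32.
Limit = e^(32).

Final answer: e^(32)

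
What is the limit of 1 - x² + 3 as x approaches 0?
Direct substitution at x = 0 gives 4.

Final answer: 4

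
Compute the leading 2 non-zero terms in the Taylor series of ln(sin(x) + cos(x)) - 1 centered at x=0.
x - 1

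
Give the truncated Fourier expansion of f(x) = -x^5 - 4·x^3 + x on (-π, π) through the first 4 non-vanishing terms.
(-2·π^4 - 190 + 32·π^2)·sin(x) + (-π^2 + 1/2 + π^4)·sin(2·x) + (-2·π^4/3 - 32·π^2/27 + 118/81)·sin(3·x) + (-65/64 + 11·π^2/8 + π^4/2)·sin(4·x)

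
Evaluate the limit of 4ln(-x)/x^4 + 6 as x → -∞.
The quotient is an ∞/∞ indeterminate form as x → -∞.
Compare growth rates of the dominant terms (exponentials ≫ polynomials ≫ logarithms), or apply L'Hôpital's rule; the quotient → 0.
Adding the constant: 0 + 6 = 6. Limit = 6.

Final answer: 6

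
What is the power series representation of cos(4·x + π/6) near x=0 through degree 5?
-64·x^5/15 + 16·√(3)·x^4/3 + 16·x^3/3 - 4·√(3)·x^2 - 2·x + √(3)/2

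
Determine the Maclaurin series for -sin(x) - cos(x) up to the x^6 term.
x^6/720 - x^5/120 - x^4/24 + x^3/6 + x^2/2 - x - 1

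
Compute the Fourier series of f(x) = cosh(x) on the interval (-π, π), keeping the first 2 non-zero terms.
-cos(x)·sinh(π)/π + sinh(π)/π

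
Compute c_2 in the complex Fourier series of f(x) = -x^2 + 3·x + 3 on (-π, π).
Compute the real Fourier coefficients first: a_2 = -1, b_2 = -3.
Then c_2 = (a_2 − i·b_2)/2 = -1/2 + 3·i/2.

Final answer: -1/2 + 3·i/2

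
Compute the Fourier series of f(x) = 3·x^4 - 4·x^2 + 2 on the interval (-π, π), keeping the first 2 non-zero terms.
(160 - 24·π^2)·cos(x) - 4·π^2/3 + 2 + 3·π^4/5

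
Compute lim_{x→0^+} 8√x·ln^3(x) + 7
The product is a 0·∞ indeterminate form at x → 0⁺.
Rewrite the product as 8·ln^3(x) / x^(-1/2) and apply L'Hôpital, or use the standard hierarchy x^(-1/2) ≫ |ln x|^3 as x → 0⁺.
The indeterminate product → 0, so the limit = 7.

Final answer: 7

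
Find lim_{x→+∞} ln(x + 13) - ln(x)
This is an ∞ − ∞ indeterminate form.
Combine the logarithms: ln(x+13) − ln(x) = ln((x+13)/(x)) = ln(1 + 13/(x)) → ln(1) = 0.
Limit = 0.

Final answer: 0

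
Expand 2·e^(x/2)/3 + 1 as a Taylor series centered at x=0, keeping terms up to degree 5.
x^5/5760 + x^4/576 + x^3/72 + x^2/12 + x/3 + 5/3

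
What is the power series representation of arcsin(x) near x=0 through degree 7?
5·x^7/112 + 3·x^5/40 + x^3/6 + x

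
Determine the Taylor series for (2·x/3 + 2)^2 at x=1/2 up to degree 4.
49/9 + 28·(x - 1/2)/9 + 4·(x - 1/2)^2/9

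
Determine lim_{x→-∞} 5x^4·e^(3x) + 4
The product is a 0·∞ indeterminate form at x → -∞.
Rewrite the product as 5x^4 / e^(-3x) (an ∞/∞ form) and apply L'Hôpital, or use the standard hierarchy e^(3|x|) ≫ |x^4| as x → -∞.
The indeterminate product → 0, so the limit = 4.

Final answer: 4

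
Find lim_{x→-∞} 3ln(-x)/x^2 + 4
The quotient is an ∞/∞ indeterminate form as x → -∞.
Compare growth rates of the dominant terms (exponentials ≫ polynomials ≫ logarithms), or apply L'Hôpital's rule; the quotient → 0.
Adding the constant: 0 + 4 = 4. Limit = 4.

Final answer: 4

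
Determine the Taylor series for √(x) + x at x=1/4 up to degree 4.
3/4 + 2·(x - 1/4) - (x - 1/4)^2 + 2·(x - 1/4)^3 - 5·(x - 1/4)^4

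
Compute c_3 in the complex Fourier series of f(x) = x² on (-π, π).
Compute the real Fourier coefficients first: a_3 = -4/9, b_3 = 0.
Then c_3 = (a_3 − i·b_3)/2 = -2/9.

Final answer: -2/9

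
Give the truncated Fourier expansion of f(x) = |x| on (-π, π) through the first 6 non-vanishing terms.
-4·cos(x)/π - 4·cos(3·x)/(9·π) - 4·cos(5·x)/(25·π) - 4·cos(7·x)/(49·π) - 4·cos(9·x)/(81·π) + π/2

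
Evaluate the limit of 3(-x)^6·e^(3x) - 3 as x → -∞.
The product is a 0·∞ indeterminate form at x → -∞.
Rewrite the product as 3(-x)^6 / e^(-3x) (an ∞/∞ form) and apply L'Hôpital, or use the standard hierarchy e^(3|x|) ≫ |(-x)^6| as x → -∞.
The indeterminate product → 0, so the limit = -3.

Final answer: -3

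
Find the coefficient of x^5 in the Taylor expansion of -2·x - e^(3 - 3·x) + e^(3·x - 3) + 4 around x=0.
Expand to order 5: -2·x - e^(3 - 3·x) + e^(3·x - 3) + 4 = x^5·(81·e^(-3)/40 + 81·e^(3)/40) + x^4·(-27·e^(3)/8 + 27·e^(-3)/8) + x^3·(9·e^(-3)/2 + 9·e^(3)/2) + x^2·(-9·e^(3)/2 + 9·e^(-3)/2) + x·(-2 + 3·e^(-3) + 3·e^(3)) - e^(3) + e^(-3) + 4 + O(x^6).
The coefficient of x^5 is 81·e^(-3)/40 + 81·e^(3)/40.

Final answer: 81·e^(-3)/40 + 81·e^(3)/40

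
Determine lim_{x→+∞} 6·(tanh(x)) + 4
Evaluate the dominant behaviour as x → +∞; each term tends to a finite value or vanishes.
Limit = 10.

Final answer: 10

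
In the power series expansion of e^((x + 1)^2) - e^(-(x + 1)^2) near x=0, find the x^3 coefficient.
Expand to order 3: e^((x + 1)^2) - e^(-(x + 1)^2) = x^3·(-2·e^(-1)/3 + 10·e/3) + x^2·(-e^(-1) + 3·e) + x·(2·e^(-1) + 2·e) - e^(-1) + e + O(x^4).
The coefficient of x^3 is -2·e^(-1)/3 + 10·e/3.

Final answer: -2·e^(-1)/3 + 10·e/3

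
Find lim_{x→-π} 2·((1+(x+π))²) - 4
Direct substitution at x = -π gives -2.

Final answer: -2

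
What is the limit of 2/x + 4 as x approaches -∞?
Evaluate the dominant behaviour as x → -∞; each term tends to a finite value or vanishes.
Limit = 4.

Final answer: 4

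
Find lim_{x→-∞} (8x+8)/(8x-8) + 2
Evaluate the dominant behaviour as x → -∞; each term tends to a finite value or vanishes.
Limit = 3.

Final answer: 3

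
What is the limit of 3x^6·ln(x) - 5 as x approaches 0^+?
The product is a 0·∞ indeterminate form at x → 0⁺.
Rewrite the product as 3·ln(x) / x^(-6) and apply L'Hôpital, or use the standard hierarchy x^(-6) ≫ |ln x| as x → 0⁺.
The indeterminate product → 0, so the limit = -5.

Final answer: -5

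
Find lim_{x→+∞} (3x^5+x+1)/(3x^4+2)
This is an ∞/∞ indeterminate form as x → +∞.
Divide numerator and denominator by x^5 and let the lower-order terms vanish; the numerator's degree 5 exceeds the denominator's degree 4, so the quotient diverges.
Limit = ∞.

Final answer: ∞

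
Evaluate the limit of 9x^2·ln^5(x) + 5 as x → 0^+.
The product is a 0·∞ indeterminate form at x → 0⁺.
Rewrite the product as 9·ln^5(x) / x^(-2) and apply L'Hôpital, or use the standard hierarchy x^(-2) ≫ |ln x|^5 as x → 0⁺.
The indeterminate product → 0, so the limit = 5.

Final answer: 5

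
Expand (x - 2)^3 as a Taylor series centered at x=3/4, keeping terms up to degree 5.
-125/64 + 75·(x - 3/4)/16 - 15·(x - 3/4)^2/4 + (x - 3/4)^3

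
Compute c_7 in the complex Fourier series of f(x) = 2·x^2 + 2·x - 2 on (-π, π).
Compute the real Fourier coefficients first: a_7 = -8/49, b_7 = 4/7.
Then c_7 = (a_7 − i·b_7)/2 = -4/49 - 2·i/7.

Final answer: -4/49 - 2·i/7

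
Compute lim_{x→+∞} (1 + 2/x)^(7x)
As x → +∞: write (1 + 2/x)^(7x) = ((1 + 2/x)^x)^7 → (e^2)^7 = e^14.
Limit = e^(14).

Final answer: e^(14)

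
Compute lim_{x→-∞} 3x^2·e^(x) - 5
The product is a 0·∞ indeterminate form at x → -∞.
Rewrite the product as 3x^2 / e^(-x) (an ∞/∞ form) and apply L'Hôpital, or use the standard hierarchy e^(|x|) ≫ |x^2| as x → -∞.
The indeterminate product → 0, so the limit = -5.

Final answer: -5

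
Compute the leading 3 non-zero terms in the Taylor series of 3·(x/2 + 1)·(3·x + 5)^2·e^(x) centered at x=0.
237·x^2 + 405·x/2 + 75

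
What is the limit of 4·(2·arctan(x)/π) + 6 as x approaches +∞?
Evaluate the dominant behaviour as x → +∞; each term tends to a finite value or vanishes.
Limit = 10.

Final answer: 10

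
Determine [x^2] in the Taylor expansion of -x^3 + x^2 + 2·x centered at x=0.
Expand to order 2: -x^3 + x^2 + 2·x = x^2 + 2·x + O(x^3).
The coefficient of x^2 is 1.

Final answer: 1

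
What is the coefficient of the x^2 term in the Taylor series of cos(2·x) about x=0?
Expand to order 2: cos(2·x) = 1 - 2·x^2 + O(x^3).
The coefficient of x^2 is -2.

Final answer: -2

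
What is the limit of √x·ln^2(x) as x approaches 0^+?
This is a 0·∞ indeterminate form at x → 0⁺.
Rewrite the product as ln^2(x) / x^(-1/2) and apply L'Hôpital, or use the standard hierarchy x^(-1/2) ≫ |ln x|^2 as x → 0⁺.
The indeterminate product → 0, so the limit = 0.

Final answer: 0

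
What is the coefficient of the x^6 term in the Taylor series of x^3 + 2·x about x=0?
Expand to order 6: x^3 + 2·x = x^3 + 2·x + O(x^7).
The coefficient of x^6 is 0.

Final answer: 0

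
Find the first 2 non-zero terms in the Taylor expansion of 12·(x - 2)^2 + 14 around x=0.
62 - 48·x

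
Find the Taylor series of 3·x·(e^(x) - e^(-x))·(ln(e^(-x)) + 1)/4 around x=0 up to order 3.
-3·x^3/2 + 3·x^2/2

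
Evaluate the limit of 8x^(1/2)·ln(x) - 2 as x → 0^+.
The product is a 0·∞ indeterminate form at x → 0⁺.
Rewrite the product as 8·ln(x) / x^(-1/2) and apply L'Hôpital, or use the standard hierarchy x^(-1/2) ≫ |ln x| as x → 0⁺.
The indeterminate product → 0, so the limit = -2.

Final answer: -2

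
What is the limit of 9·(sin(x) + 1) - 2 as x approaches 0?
Direct substitution at x = 0 gives 7.

Final answer: 7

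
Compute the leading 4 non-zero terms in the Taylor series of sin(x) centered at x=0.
-x^7/5040 + x^5/120 - x^3/6 + x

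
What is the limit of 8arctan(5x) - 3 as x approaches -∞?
Evaluate the dominant behaviour as x → -∞; each term tends to a finite value or vanishes.
Limit = -4·π - 3.

Final answer: -4·π - 3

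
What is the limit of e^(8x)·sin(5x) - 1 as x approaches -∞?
Evaluate the dominant behaviour as x → -∞; each term tends to a finite value or vanishes.
Limit = -1.

Final answer: -1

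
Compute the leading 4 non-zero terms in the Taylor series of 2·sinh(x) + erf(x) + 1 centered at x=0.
x^5·(1/60 + 1/(5·√(π))) + x^3·(1/3 - 2/(3·√(π))) + x·(2/√(π) + 2) + 1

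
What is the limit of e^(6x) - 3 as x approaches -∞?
Evaluate the dominant behaviour as x → -∞; each term tends to a finite value or vanishes.
Limit = -3.

Final answer: -3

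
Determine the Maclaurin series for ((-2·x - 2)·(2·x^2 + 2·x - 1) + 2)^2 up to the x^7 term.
16·x^6 + 64·x^5 + 80·x^4 - 60·x^2 - 16·x + 16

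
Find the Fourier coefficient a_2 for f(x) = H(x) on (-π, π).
a_2 = (1/π) ∫_{-π}^{π} f(x)·cos(2x) dx.
Evaluate the integral (use parity and integration by parts as needed): a_2 = 0.

Final answer: 0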